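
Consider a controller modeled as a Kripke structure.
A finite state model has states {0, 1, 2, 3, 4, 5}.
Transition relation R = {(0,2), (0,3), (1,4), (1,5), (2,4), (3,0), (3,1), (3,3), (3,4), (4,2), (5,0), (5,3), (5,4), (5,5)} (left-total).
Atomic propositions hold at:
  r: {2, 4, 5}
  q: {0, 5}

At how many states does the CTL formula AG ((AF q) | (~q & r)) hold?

2

AF q: least fixpoint, start Z0 = {0, 5}, add states with every successor in Z. Already a fixed point.
Sat(AF q) = {0, 5}
Sat(~q) = {1, 2, 3, 4}
Sat(~q & r) = {2, 4}
Sat((AF q) | (~q & r)) = {0, 2, 4, 5}
AG ((AF q) | (~q & r)): greatest fixpoint, start Z0 = {0, 2, 4, 5}, keep only states in Sat with every successor in Z. Z1 = {2, 4}; fixed.
Sat(AG ((AF q) | (~q & r))) = {2, 4}
|Sat(AG ((AF q) | (~q & r)))| = |{2, 4}| = 2.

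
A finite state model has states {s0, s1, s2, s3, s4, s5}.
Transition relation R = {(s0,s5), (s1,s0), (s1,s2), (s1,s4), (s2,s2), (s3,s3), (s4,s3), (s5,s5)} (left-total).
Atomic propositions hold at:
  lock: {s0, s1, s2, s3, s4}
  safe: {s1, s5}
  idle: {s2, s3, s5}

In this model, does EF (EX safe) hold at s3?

Sat(EX safe) = {s : some successor in {s1, s5}} = {s0, s5}
EF (EX safe): least fixpoint, start Z0 = {s0, s5}, add states with some successor in Z. Z1 = {s0, s1, s5}; fixed.
Sat(EF (EX safe)) = {s0, s1, s5}
s3 ∉ Sat(EF (EX safe)) = {s0, s1, s5}, so the formula does not hold at s3.

No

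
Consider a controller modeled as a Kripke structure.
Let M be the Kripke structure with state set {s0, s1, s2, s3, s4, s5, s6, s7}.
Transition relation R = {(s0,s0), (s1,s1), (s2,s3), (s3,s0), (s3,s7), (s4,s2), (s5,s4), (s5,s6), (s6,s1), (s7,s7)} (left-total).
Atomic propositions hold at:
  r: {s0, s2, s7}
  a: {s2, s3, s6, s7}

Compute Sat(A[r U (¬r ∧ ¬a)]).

Sat(¬r) = {s1, s3, s4, s5, s6}
Sat(¬a) = {s0, s1, s4, s5}
Sat(¬r ∧ ¬a) = {s1, s4, s5}
A[r U (¬r ∧ ¬a)]: least fixpoint, start Z0 = Sat((¬r ∧ ¬a)) = {s1, s4, s5}, add states in Sat(r) with every successor in Z. Already a fixed point.
Sat(A[r U (¬r ∧ ¬a)]) = {s1, s4, s5}

{s1, s4, s5}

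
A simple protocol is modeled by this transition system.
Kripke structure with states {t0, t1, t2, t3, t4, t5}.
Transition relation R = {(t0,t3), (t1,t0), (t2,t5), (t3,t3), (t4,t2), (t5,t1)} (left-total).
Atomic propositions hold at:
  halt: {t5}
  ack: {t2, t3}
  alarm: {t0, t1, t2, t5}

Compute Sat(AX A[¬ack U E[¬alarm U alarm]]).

{t1, t2, t4, t5}

Sat(¬ack) = {t0, t1, t4, t5}
Sat(¬alarm) = {t3, t4}
E[¬alarm U alarm]: least fixpoint, start Z0 = Sat(alarm) = {t0, t1, t2, t5}, add states in Sat(¬alarm) with some successor in Z. Z1 = {t0, t1, t2, t4, t5}; fixed.
Sat(E[¬alarm U alarm]) = {t0, t1, t2, t4, t5}
A[¬ack U E[¬alarm U alarm]]: least fixpoint, start Z0 = Sat(E[¬alarm U alarm]) = {t0, t1, t2, t4, t5}, add states in Sat(¬ack) with every successor in Z. Already a fixed point.
Sat(A[¬ack U E[¬alarm U alarm]]) = {t0, t1, t2, t4, t5}
Sat(AX A[¬ack U E[¬alarm U alarm]]) = {s : every successor in {t0, t1, t2, t4, t5}} = {t1, t2, t4, t5}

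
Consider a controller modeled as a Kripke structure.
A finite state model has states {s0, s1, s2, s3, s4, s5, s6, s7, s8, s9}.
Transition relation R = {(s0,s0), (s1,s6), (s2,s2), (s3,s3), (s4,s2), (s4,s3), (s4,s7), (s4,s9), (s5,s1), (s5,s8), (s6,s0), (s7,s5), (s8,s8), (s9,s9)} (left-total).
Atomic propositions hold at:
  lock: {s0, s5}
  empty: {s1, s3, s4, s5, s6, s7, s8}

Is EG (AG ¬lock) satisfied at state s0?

Sat(¬lock) = {s1, s2, s3, s4, s6, s7, s8, s9}
AG ¬lock: greatest fixpoint, start Z0 = {s1, s2, s3, s4, s6, s7, s8, s9}, keep only states in Sat with every successor in Z. Z1 = {s1, s2, s3, s4, s8, s9}; Z2 = {s2, s3, s8, s9}; fixed.
Sat(AG ¬lock) = {s2, s3, s8, s9}
EG (AG ¬lock): greatest fixpoint, start Z0 = {s2, s3, s8, s9}, keep only states in Sat with some successor in Z. Already a fixed point.
Sat(EG (AG ¬lock)) = {s2, s3, s8, s9}
s0 ∉ Sat(EG (AG ¬lock)) = {s2, s3, s8, s9}, so the formula does not hold at s0.

No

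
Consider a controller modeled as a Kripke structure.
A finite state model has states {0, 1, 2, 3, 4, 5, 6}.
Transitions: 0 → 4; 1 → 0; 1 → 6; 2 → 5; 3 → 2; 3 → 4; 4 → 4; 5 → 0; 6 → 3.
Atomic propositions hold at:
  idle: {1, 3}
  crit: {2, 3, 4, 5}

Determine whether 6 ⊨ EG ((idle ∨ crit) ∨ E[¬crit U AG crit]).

No

Sat(idle ∨ crit) = {1, 2, 3, 4, 5}
Sat(¬crit) = {0, 1, 6}
AG crit: greatest fixpoint, start Z0 = {2, 3, 4, 5}, keep only states in Sat with every successor in Z. Z1 = {2, 3, 4}; Z2 = {3, 4}; Z3 = {4}; fixed.
Sat(AG crit) = {4}
E[¬crit U AG crit]: least fixpoint, start Z0 = Sat(AG crit) = {4}, add states in Sat(¬crit) with some successor in Z. Z1 = {0, 4}; Z2 = {0, 1, 4}; fixed.
Sat(E[¬crit U AG crit]) = {0, 1, 4}
Sat((idle ∨ crit) ∨ E[¬crit U AG crit]) = {0, 1, 2, 3, 4, 5}
EG ((idle ∨ crit) ∨ E[¬crit U AG crit]): greatest fixpoint, start Z0 = {0, 1, 2, 3, 4, 5}, keep only states in Sat with some successor in Z. Already a fixed point.
Sat(EG ((idle ∨ crit) ∨ E[¬crit U AG crit])) = {0, 1, 2, 3, 4, 5}
6 ∉ Sat(EG ((idle ∨ crit) ∨ E[¬crit U AG crit])) = {0, 1, 2, 3, 4, 5}, so the formula does not hold at 6.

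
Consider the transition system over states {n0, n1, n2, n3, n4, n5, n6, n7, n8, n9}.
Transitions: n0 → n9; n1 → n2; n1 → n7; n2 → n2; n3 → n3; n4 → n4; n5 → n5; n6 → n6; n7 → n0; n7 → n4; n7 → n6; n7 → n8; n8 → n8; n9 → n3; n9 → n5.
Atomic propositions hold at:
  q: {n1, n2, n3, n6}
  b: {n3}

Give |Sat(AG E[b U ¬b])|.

Sat(¬b) = {n0, n1, n2, n4, n5, n6, n7, n8, n9}
E[b U ¬b]: least fixpoint, start Z0 = Sat(¬b) = {n0, n1, n2, n4, n5, n6, n7, n8, n9}, add states in Sat(b) with some successor in Z. Already a fixed point.
Sat(E[b U ¬b]) = {n0, n1, n2, n4, n5, n6, n7, n8, n9}
AG E[b U ¬b]: greatest fixpoint, start Z0 = {n0, n1, n2, n4, n5, n6, n7, n8, n9}, keep only states in Sat with every successor in Z. Z1 = {n0, n1, n2, n4, n5, n6, n7, n8}; Z2 = {n1, n2, n4, n5, n6, n7, n8}; Z3 = {n1, n2, n4, n5, n6, n8}; Z4 = {n2, n4, n5, n6, n8}; fixed.
Sat(AG E[b U ¬b]) = {n2, n4, n5, n6, n8}
|Sat(AG E[b U ¬b])| = |{n2, n4, n5, n6, n8}| = 5.

5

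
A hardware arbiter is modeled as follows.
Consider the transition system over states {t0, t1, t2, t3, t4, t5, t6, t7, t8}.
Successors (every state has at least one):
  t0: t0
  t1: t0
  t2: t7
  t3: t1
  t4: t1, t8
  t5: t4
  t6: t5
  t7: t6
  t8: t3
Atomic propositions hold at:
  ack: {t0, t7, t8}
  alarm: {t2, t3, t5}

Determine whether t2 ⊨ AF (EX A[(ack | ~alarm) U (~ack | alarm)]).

Sat(~alarm) = {t0, t1, t4, t6, t7, t8}
Sat(ack | ~alarm) = {t0, t1, t4, t6, t7, t8}
Sat(~ack) = {t1, t2, t3, t4, t5, t6}
Sat(~ack | alarm) = {t1, t2, t3, t4, t5, t6}
A[(ack | ~alarm) U (~ack | alarm)]: least fixpoint, start Z0 = Sat((~ack | alarm)) = {t1, t2, t3, t4, t5, t6}, add states in Sat(ack | ~alarm) with every successor in Z. Z1 = {t1, t2, t3, t4, t5, t6, t7, t8}; fixed.
Sat(A[(ack | ~alarm) U (~ack | alarm)]) = {t1, t2, t3, t4, t5, t6, t7, t8}
Sat(EX A[(ack | ~alarm) U (~ack | alarm)]) = {s : some successor in {t1, t2, t3, t4, t5, t6, t7, t8}} = {t2, t3, t4, t5, t6, t7, t8}
AF (EX A[(ack | ~alarm) U (~ack | alarm)]): least fixpoint, start Z0 = {t2, t3, t4, t5, t6, t7, t8}, add states with every successor in Z. Already a fixed point.
Sat(AF (EX A[(ack | ~alarm) U (~ack | alarm)])) = {t2, t3, t4, t5, t6, t7, t8}
t2 ∈ Sat(AF (EX A[(ack | ~alarm) U (~ack | alarm)])) = {t2, t3, t4, t5, t6, t7, t8}, so the formula holds at t2.

Yes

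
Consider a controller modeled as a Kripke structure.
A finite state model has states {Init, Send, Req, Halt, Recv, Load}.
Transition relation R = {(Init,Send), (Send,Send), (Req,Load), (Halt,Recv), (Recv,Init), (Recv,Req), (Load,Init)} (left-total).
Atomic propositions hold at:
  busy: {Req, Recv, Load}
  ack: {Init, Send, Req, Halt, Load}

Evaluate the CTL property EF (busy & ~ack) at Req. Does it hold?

Sat(~ack) = {Recv}
Sat(busy & ~ack) = {Recv}
EF (busy & ~ack): least fixpoint, start Z0 = {Recv}, add states with some successor in Z. Z1 = {Halt, Recv}; fixed.
Sat(EF (busy & ~ack)) = {Halt, Recv}
Req ∉ Sat(EF (busy & ~ack)) = {Halt, Recv}, so the formula does not hold at Req.

No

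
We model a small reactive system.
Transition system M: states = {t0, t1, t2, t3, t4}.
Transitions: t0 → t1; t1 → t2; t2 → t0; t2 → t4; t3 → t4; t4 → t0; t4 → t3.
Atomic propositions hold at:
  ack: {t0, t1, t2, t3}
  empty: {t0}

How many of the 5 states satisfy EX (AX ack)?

Sat(AX ack) = {s : every successor in {t0, t1, t2, t3}} = {t0, t1, t4}
Sat(EX (AX ack)) = {s : some successor in {t0, t1, t4}} = {t0, t2, t3, t4}
|Sat(EX (AX ack))| = |{t0, t2, t3, t4}| = 4.

4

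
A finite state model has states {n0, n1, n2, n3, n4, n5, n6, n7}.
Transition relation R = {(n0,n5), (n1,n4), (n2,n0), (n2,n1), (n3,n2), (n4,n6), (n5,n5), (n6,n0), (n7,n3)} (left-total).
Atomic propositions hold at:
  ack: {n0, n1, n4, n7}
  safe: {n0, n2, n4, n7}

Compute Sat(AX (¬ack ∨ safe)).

Sat(¬ack) = {n2, n3, n5, n6}
Sat(¬ack ∨ safe) = {n0, n2, n3, n4, n5, n6, n7}
Sat(AX (¬ack ∨ safe)) = {s : every successor in {n0, n2, n3, n4, n5, n6, n7}} = {n0, n1, n3, n4, n5, n6, n7}

{n0, n1, n3, n4, n5, n6, n7}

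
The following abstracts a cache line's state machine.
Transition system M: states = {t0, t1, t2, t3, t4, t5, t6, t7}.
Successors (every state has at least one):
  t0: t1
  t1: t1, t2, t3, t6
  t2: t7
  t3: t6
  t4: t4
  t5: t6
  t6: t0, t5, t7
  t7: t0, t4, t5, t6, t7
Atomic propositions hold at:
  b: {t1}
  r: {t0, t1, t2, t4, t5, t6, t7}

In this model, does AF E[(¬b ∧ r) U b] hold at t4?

No

Sat(¬b) = {t0, t2, t3, t4, t5, t6, t7}
Sat(¬b ∧ r) = {t0, t2, t4, t5, t6, t7}
E[(¬b ∧ r) U b]: least fixpoint, start Z0 = Sat(b) = {t1}, add states in Sat(¬b ∧ r) with some successor in Z. Z1 = {t0, t1}; Z2 = {t0, t1, t6, t7}; Z3 = {t0, t1, t2, t5, t6, t7}; fixed.
Sat(E[(¬b ∧ r) U b]) = {t0, t1, t2, t5, t6, t7}
AF E[(¬b ∧ r) U b]: least fixpoint, start Z0 = {t0, t1, t2, t5, t6, t7}, add states with every successor in Z. Z1 = {t0, t1, t2, t3, t5, t6, t7}; fixed.
Sat(AF E[(¬b ∧ r) U b]) = {t0, t1, t2, t3, t5, t6, t7}
t4 ∉ Sat(AF E[(¬b ∧ r) U b]) = {t0, t1, t2, t3, t5, t6, t7}, so the formula does not hold at t4.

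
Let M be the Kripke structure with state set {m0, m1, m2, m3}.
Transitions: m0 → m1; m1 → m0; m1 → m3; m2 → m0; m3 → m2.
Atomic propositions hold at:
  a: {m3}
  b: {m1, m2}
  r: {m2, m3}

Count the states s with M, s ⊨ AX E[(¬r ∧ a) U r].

Sat(¬r) = {m0, m1}
Sat(¬r ∧ a) = ∅
E[(¬r ∧ a) U r]: least fixpoint, start Z0 = Sat(r) = {m2, m3}, add states in Sat(¬r ∧ a) with some successor in Z. Already a fixed point.
Sat(E[(¬r ∧ a) U r]) = {m2, m3}
Sat(AX E[(¬r ∧ a) U r]) = {s : every successor in {m2, m3}} = {m3}
|Sat(AX E[(¬r ∧ a) U r])| = |{m3}| = 1.

1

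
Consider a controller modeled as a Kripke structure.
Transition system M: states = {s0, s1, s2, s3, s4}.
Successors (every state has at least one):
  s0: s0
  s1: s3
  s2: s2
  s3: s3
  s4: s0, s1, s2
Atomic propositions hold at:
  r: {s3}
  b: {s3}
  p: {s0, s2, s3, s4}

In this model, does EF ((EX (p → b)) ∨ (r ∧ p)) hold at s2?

Sat(p → b) = {s1, s3}
Sat(EX (p → b)) = {s : some successor in {s1, s3}} = {s1, s3, s4}
Sat(r ∧ p) = {s3}
Sat((EX (p → b)) ∨ (r ∧ p)) = {s1, s3, s4}
EF ((EX (p → b)) ∨ (r ∧ p)): least fixpoint, start Z0 = {s1, s3, s4}, add states with some successor in Z. Already a fixed point.
Sat(EF ((EX (p → b)) ∨ (r ∧ p))) = {s1, s3, s4}
s2 ∉ Sat(EF ((EX (p → b)) ∨ (r ∧ p))) = {s1, s3, s4}, so the formula does not hold at s2.

No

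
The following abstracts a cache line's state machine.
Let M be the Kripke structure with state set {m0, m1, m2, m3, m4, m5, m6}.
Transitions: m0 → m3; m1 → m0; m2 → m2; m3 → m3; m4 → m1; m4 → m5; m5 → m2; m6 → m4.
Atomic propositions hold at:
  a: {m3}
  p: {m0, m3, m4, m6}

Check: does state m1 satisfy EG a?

EG a: greatest fixpoint, start Z0 = {m3}, keep only states in Sat with some successor in Z. Already a fixed point.
Sat(EG a) = {m3}
m1 ∉ Sat(EG a) = {m3}, so the formula does not hold at m1.

No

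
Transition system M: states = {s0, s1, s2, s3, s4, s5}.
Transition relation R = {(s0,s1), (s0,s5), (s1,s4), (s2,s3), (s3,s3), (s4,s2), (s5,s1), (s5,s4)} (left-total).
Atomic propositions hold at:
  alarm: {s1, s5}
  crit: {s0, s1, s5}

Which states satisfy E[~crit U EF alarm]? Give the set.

Sat(~crit) = {s2, s3, s4}
EF alarm: least fixpoint, start Z0 = {s1, s5}, add states with some successor in Z. Z1 = {s0, s1, s5}; fixed.
Sat(EF alarm) = {s0, s1, s5}
E[~crit U EF alarm]: least fixpoint, start Z0 = Sat(EF alarm) = {s0, s1, s5}, add states in Sat(~crit) with some successor in Z. Already a fixed point.
Sat(E[~crit U EF alarm]) = {s0, s1, s5}

{s0, s1, s5}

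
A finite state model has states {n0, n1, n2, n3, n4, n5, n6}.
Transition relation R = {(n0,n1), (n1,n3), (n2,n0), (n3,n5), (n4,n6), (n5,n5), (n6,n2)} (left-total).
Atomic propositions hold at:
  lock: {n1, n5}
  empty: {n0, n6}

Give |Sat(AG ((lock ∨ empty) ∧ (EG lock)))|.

Sat(lock ∨ empty) = {n0, n1, n5, n6}
EG lock: greatest fixpoint, start Z0 = {n1, n5}, keep only states in Sat with some successor in Z. Z1 = {n5}; fixed.
Sat(EG lock) = {n5}
Sat((lock ∨ empty) ∧ (EG lock)) = {n5}
AG ((lock ∨ empty) ∧ (EG lock)): greatest fixpoint, start Z0 = {n5}, keep only states in Sat with every successor in Z. Already a fixed point.
Sat(AG ((lock ∨ empty) ∧ (EG lock))) = {n5}
|Sat(AG ((lock ∨ empty) ∧ (EG lock)))| = |{n5}| = 1.

1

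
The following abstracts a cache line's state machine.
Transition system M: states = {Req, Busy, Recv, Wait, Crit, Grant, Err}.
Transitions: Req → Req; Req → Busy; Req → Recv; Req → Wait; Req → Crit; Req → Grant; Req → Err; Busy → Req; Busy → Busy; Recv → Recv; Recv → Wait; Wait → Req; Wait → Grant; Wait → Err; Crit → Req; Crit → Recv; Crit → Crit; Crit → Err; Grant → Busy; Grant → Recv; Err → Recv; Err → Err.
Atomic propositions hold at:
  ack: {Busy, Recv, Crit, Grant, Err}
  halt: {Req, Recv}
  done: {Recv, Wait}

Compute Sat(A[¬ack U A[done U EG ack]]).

{Busy, Recv, Crit, Grant, Err}

Sat(¬ack) = {Req, Wait}
EG ack: greatest fixpoint, start Z0 = {Busy, Recv, Crit, Grant, Err}, keep only states in Sat with some successor in Z. Already a fixed point.
Sat(EG ack) = {Busy, Recv, Crit, Grant, Err}
A[done U EG ack]: least fixpoint, start Z0 = Sat(EG ack) = {Busy, Recv, Crit, Grant, Err}, add states in Sat(done) with every successor in Z. Already a fixed point.
Sat(A[done U EG ack]) = {Busy, Recv, Crit, Grant, Err}
A[¬ack U A[done U EG ack]]: least fixpoint, start Z0 = Sat(A[done U EG ack]) = {Busy, Recv, Crit, Grant, Err}, add states in Sat(¬ack) with every successor in Z. Already a fixed point.
Sat(A[¬ack U A[done U EG ack]]) = {Busy, Recv, Crit, Grant, Err}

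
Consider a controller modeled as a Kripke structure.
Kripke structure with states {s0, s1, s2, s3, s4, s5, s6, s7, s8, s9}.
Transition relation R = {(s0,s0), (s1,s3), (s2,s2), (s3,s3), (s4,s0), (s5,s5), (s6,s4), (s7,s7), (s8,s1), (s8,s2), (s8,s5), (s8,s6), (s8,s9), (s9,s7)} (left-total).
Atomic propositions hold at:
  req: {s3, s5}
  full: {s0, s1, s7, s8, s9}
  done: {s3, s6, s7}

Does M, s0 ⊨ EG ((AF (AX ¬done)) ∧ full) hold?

Yes

Sat(¬done) = {s0, s1, s2, s4, s5, s8, s9}
Sat(AX ¬done) = {s : every successor in {s0, s1, s2, s4, s5, s8, s9}} = {s0, s2, s4, s5, s6}
AF (AX ¬done): least fixpoint, start Z0 = {s0, s2, s4, s5, s6}, add states with every successor in Z. Already a fixed point.
Sat(AF (AX ¬done)) = {s0, s2, s4, s5, s6}
Sat((AF (AX ¬done)) ∧ full) = {s0}
EG ((AF (AX ¬done)) ∧ full): greatest fixpoint, start Z0 = {s0}, keep only states in Sat with some successor in Z. Already a fixed point.
Sat(EG ((AF (AX ¬done)) ∧ full)) = {s0}
s0 ∈ Sat(EG ((AF (AX ¬done)) ∧ full)) = {s0}, so the formula holds at s0.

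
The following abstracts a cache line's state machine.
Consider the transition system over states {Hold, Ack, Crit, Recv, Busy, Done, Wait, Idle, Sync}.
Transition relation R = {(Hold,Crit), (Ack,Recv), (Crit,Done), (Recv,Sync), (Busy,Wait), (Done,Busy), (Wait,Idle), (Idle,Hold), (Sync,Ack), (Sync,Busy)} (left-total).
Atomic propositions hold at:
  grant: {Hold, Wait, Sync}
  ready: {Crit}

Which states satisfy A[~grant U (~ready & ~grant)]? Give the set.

Sat(~grant) = {Ack, Crit, Recv, Busy, Done, Idle}
Sat(~ready) = {Hold, Ack, Recv, Busy, Done, Wait, Idle, Sync}
Sat(~ready & ~grant) = {Ack, Recv, Busy, Done, Idle}
A[~grant U (~ready & ~grant)]: least fixpoint, start Z0 = Sat((~ready & ~grant)) = {Ack, Recv, Busy, Done, Idle}, add states in Sat(~grant) with every successor in Z. Z1 = {Ack, Crit, Recv, Busy, Done, Idle}; fixed.
Sat(A[~grant U (~ready & ~grant)]) = {Ack, Crit, Recv, Busy, Done, Idle}

{Ack, Crit, Recv, Busy, Done, Idle}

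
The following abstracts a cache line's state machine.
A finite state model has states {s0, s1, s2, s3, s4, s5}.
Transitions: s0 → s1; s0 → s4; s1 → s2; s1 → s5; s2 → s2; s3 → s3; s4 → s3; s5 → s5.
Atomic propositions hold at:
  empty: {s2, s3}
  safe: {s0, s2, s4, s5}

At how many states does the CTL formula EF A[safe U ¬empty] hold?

4

Sat(¬empty) = {s0, s1, s4, s5}
A[safe U ¬empty]: least fixpoint, start Z0 = Sat(¬empty) = {s0, s1, s4, s5}, add states in Sat(safe) with every successor in Z. Already a fixed point.
Sat(A[safe U ¬empty]) = {s0, s1, s4, s5}
EF A[safe U ¬empty]: least fixpoint, start Z0 = {s0, s1, s4, s5}, add states with some successor in Z. Already a fixed point.
Sat(EF A[safe U ¬empty]) = {s0, s1, s4, s5}
|Sat(EF A[safe U ¬empty])| = |{s0, s1, s4, s5}| = 4.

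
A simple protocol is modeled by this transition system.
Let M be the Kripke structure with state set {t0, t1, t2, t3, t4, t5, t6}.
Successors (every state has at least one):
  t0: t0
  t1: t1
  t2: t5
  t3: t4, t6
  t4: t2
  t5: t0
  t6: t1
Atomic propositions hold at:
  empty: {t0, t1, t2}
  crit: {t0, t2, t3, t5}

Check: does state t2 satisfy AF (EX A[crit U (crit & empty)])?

Sat(crit & empty) = {t0, t2}
A[crit U (crit & empty)]: least fixpoint, start Z0 = Sat((crit & empty)) = {t0, t2}, add states in Sat(crit) with every successor in Z. Z1 = {t0, t2, t5}; fixed.
Sat(A[crit U (crit & empty)]) = {t0, t2, t5}
Sat(EX A[crit U (crit & empty)]) = {s : some successor in {t0, t2, t5}} = {t0, t2, t4, t5}
AF (EX A[crit U (crit & empty)]): least fixpoint, start Z0 = {t0, t2, t4, t5}, add states with every successor in Z. Already a fixed point.
Sat(AF (EX A[crit U (crit & empty)])) = {t0, t2, t4, t5}
t2 ∈ Sat(AF (EX A[crit U (crit & empty)])) = {t0, t2, t4, t5}, so the formula holds at t2.

Yes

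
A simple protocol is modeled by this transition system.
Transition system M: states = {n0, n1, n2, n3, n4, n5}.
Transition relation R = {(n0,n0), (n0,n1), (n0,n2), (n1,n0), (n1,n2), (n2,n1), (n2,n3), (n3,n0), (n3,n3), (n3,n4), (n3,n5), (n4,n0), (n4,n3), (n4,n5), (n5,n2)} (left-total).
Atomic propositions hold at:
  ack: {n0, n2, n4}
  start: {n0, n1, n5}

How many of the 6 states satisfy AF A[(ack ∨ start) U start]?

3

Sat(ack ∨ start) = {n0, n1, n2, n4, n5}
A[(ack ∨ start) U start]: least fixpoint, start Z0 = Sat(start) = {n0, n1, n5}, add states in Sat(ack ∨ start) with every successor in Z. Already a fixed point.
Sat(A[(ack ∨ start) U start]) = {n0, n1, n5}
AF A[(ack ∨ start) U start]: least fixpoint, start Z0 = {n0, n1, n5}, add states with every successor in Z. Already a fixed point.
Sat(AF A[(ack ∨ start) U start]) = {n0, n1, n5}
|Sat(AF A[(ack ∨ start) U start])| = |{n0, n1, n5}| = 3.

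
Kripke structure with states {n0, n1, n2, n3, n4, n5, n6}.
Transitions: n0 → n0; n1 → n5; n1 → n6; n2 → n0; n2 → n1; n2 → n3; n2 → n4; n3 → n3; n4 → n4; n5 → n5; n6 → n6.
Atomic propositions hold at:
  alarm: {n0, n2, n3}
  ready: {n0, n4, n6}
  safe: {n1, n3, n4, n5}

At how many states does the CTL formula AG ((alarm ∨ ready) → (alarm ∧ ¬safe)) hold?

Sat(alarm ∨ ready) = {n0, n2, n3, n4, n6}
Sat(¬safe) = {n0, n2, n6}
Sat(alarm ∧ ¬safe) = {n0, n2}
Sat((alarm ∨ ready) → (alarm ∧ ¬safe)) = {n0, n1, n2, n5}
AG ((alarm ∨ ready) → (alarm ∧ ¬safe)): greatest fixpoint, start Z0 = {n0, n1, n2, n5}, keep only states in Sat with every successor in Z. Z1 = {n0, n5}; fixed.
Sat(AG ((alarm ∨ ready) → (alarm ∧ ¬safe))) = {n0, n5}
|Sat(AG ((alarm ∨ ready) → (alarm ∧ ¬safe)))| = |{n0, n5}| = 2.

2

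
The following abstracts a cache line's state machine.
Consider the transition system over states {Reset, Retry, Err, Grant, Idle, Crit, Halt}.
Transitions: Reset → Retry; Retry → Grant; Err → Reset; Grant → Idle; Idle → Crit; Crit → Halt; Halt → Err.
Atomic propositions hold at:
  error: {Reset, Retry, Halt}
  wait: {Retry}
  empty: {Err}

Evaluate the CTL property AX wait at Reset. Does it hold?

Yes

Sat(AX wait) = {s : every successor in {Retry}} = {Reset}
Reset ∈ Sat(AX wait) = {Reset}, so the formula holds at Reset.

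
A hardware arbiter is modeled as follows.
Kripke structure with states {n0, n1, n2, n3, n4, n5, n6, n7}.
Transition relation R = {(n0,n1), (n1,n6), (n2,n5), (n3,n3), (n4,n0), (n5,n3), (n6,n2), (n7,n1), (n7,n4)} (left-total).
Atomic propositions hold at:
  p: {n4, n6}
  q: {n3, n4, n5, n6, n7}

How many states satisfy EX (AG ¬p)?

4

Sat(¬p) = {n0, n1, n2, n3, n5, n7}
AG ¬p: greatest fixpoint, start Z0 = {n0, n1, n2, n3, n5, n7}, keep only states in Sat with every successor in Z. Z1 = {n0, n2, n3, n5}; Z2 = {n2, n3, n5}; fixed.
Sat(AG ¬p) = {n2, n3, n5}
Sat(EX (AG ¬p)) = {s : some successor in {n2, n3, n5}} = {n2, n3, n5, n6}
|Sat(EX (AG ¬p))| = |{n2, n3, n5, n6}| = 4.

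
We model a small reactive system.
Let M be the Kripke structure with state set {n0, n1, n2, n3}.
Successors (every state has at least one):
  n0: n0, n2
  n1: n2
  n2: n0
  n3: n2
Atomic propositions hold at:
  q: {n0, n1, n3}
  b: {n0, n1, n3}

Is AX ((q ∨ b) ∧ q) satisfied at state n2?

Yes

Sat(q ∨ b) = {n0, n1, n3}
Sat((q ∨ b) ∧ q) = {n0, n1, n3}
Sat(AX ((q ∨ b) ∧ q)) = {s : every successor in {n0, n1, n3}} = {n2}
n2 ∈ Sat(AX ((q ∨ b) ∧ q)) = {n2}, so the formula holds at n2.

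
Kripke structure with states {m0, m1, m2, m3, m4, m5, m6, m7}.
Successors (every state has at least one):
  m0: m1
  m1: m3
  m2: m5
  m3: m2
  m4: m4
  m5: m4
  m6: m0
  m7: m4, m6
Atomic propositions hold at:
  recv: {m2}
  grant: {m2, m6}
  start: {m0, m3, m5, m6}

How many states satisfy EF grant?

6

EF grant: least fixpoint, start Z0 = {m2, m6}, add states with some successor in Z. Z1 = {m2, m3, m6, m7}; Z2 = {m1, m2, m3, m6, m7}; Z3 = {m0, m1, m2, m3, m6, m7}; fixed.
Sat(EF grant) = {m0, m1, m2, m3, m6, m7}
|Sat(EF grant)| = |{m0, m1, m2, m3, m6, m7}| = 6.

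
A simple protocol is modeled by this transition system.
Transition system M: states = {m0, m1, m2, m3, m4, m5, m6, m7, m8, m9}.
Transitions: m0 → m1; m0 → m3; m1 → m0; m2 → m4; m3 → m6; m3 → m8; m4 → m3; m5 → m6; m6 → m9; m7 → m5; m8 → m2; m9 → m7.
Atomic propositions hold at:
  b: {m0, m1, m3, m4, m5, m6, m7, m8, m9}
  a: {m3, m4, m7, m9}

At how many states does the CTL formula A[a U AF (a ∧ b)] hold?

8

Sat(a ∧ b) = {m3, m4, m7, m9}
AF (a ∧ b): least fixpoint, start Z0 = {m3, m4, m7, m9}, add states with every successor in Z. Z1 = {m2, m3, m4, m6, m7, m9}; Z2 = {m2, m3, m4, m5, m6, m7, m8, m9}; fixed.
Sat(AF (a ∧ b)) = {m2, m3, m4, m5, m6, m7, m8, m9}
A[a U AF (a ∧ b)]: least fixpoint, start Z0 = Sat(AF (a ∧ b)) = {m2, m3, m4, m5, m6, m7, m8, m9}, add states in Sat(a) with every successor in Z. Already a fixed point.
Sat(A[a U AF (a ∧ b)]) = {m2, m3, m4, m5, m6, m7, m8, m9}
|Sat(A[a U AF (a ∧ b)])| = |{m2, m3, m4, m5, m6, m7, m8, m9}| = 8.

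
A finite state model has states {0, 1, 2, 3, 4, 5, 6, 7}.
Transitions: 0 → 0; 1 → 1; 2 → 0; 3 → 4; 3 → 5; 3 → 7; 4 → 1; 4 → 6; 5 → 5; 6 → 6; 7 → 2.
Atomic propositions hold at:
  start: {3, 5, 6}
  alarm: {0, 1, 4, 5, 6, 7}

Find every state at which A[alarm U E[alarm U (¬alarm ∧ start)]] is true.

Sat(¬alarm) = {2, 3}
Sat(¬alarm ∧ start) = {3}
E[alarm U (¬alarm ∧ start)]: least fixpoint, start Z0 = Sat((¬alarm ∧ start)) = {3}, add states in Sat(alarm) with some successor in Z. Already a fixed point.
Sat(E[alarm U (¬alarm ∧ start)]) = {3}
A[alarm U E[alarm U (¬alarm ∧ start)]]: least fixpoint, start Z0 = Sat(E[alarm U (¬alarm ∧ start)]) = {3}, add states in Sat(alarm) with every successor in Z. Already a fixed point.
Sat(A[alarm U E[alarm U (¬alarm ∧ start)]]) = {3}

{3}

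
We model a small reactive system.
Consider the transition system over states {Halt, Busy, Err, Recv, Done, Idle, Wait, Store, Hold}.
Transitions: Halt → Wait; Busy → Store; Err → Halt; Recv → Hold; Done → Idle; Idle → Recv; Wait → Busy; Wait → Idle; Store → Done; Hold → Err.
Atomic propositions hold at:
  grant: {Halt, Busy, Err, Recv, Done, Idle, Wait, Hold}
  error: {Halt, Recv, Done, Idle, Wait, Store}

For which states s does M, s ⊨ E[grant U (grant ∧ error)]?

Sat(grant ∧ error) = {Halt, Recv, Done, Idle, Wait}
E[grant U (grant ∧ error)]: least fixpoint, start Z0 = Sat((grant ∧ error)) = {Halt, Recv, Done, Idle, Wait}, add states in Sat(grant) with some successor in Z. Z1 = {Halt, Err, Recv, Done, Idle, Wait}; Z2 = {Halt, Err, Recv, Done, Idle, Wait, Hold}; fixed.
Sat(E[grant U (grant ∧ error)]) = {Halt, Err, Recv, Done, Idle, Wait, Hold}

{Halt, Err, Recv, Done, Idle, Wait, Hold}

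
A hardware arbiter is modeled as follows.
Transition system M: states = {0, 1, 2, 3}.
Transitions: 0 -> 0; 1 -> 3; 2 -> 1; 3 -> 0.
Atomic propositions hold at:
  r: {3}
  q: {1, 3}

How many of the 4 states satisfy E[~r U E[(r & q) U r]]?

3

Sat(~r) = {0, 1, 2}
Sat(r & q) = {3}
E[(r & q) U r]: least fixpoint, start Z0 = Sat(r) = {3}, add states in Sat(r & q) with some successor in Z. Already a fixed point.
Sat(E[(r & q) U r]) = {3}
E[~r U E[(r & q) U r]]: least fixpoint, start Z0 = Sat(E[(r & q) U r]) = {3}, add states in Sat(~r) with some successor in Z. Z1 = {1, 3}; Z2 = {1, 2, 3}; fixed.
Sat(E[~r U E[(r & q) U r]]) = {1, 2, 3}
|Sat(E[~r U E[(r & q) U r]])| = |{1, 2, 3}| = 3.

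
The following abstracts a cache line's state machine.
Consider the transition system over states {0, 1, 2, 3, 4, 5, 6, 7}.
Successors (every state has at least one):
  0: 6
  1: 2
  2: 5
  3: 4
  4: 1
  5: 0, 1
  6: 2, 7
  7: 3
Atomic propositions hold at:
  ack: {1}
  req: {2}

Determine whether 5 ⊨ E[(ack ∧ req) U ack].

No

Sat(ack ∧ req) = ∅
E[(ack ∧ req) U ack]: least fixpoint, start Z0 = Sat(ack) = {1}, add states in Sat(ack ∧ req) with some successor in Z. Already a fixed point.
Sat(E[(ack ∧ req) U ack]) = {1}
5 ∉ Sat(E[(ack ∧ req) U ack]) = {1}, so the formula does not hold at 5.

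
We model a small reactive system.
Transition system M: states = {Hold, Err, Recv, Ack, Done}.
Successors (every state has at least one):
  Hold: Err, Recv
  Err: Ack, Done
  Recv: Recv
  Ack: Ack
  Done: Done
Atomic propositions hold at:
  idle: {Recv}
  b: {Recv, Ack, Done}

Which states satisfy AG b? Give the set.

{Recv, Ack, Done}

AG b: greatest fixpoint, start Z0 = {Recv, Ack, Done}, keep only states in Sat with every successor in Z. Already a fixed point.
Sat(AG b) = {Recv, Ack, Done}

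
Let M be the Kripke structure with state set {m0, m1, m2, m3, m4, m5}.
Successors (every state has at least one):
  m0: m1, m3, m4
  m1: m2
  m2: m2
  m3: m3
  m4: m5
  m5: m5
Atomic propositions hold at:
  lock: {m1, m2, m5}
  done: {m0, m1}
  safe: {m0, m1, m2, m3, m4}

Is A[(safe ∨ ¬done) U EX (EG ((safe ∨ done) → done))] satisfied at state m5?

Sat(¬done) = {m2, m3, m4, m5}
Sat(safe ∨ ¬done) = {m0, m1, m2, m3, m4, m5}
Sat(safe ∨ done) = {m0, m1, m2, m3, m4}
Sat((safe ∨ done) → done) = {m0, m1, m5}
EG ((safe ∨ done) → done): greatest fixpoint, start Z0 = {m0, m1, m5}, keep only states in Sat with some successor in Z. Z1 = {m0, m5}; Z2 = {m5}; fixed.
Sat(EG ((safe ∨ done) → done)) = {m5}
Sat(EX (EG ((safe ∨ done) → done))) = {s : some successor in {m5}} = {m4, m5}
A[(safe ∨ ¬done) U EX (EG ((safe ∨ done) → done))]: least fixpoint, start Z0 = Sat(EX (EG ((safe ∨ done) → done))) = {m4, m5}, add states in Sat(safe ∨ ¬done) with every successor in Z. Already a fixed point.
Sat(A[(safe ∨ ¬done) U EX (EG ((safe ∨ done) → done))]) = {m4, m5}
m5 ∈ Sat(A[(safe ∨ ¬done) U EX (EG ((safe ∨ done) → done))]) = {m4, m5}, so the formula holds at m5.

Yes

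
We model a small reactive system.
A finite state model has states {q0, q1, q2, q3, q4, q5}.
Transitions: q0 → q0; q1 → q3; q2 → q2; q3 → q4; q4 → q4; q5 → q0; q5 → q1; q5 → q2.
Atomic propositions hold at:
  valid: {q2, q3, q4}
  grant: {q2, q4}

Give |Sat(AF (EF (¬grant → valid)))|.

Sat(¬grant) = {q0, q1, q3, q5}
Sat(¬grant → valid) = {q2, q3, q4}
EF (¬grant → valid): least fixpoint, start Z0 = {q2, q3, q4}, add states with some successor in Z. Z1 = {q1, q2, q3, q4, q5}; fixed.
Sat(EF (¬grant → valid)) = {q1, q2, q3, q4, q5}
AF (EF (¬grant → valid)): least fixpoint, start Z0 = {q1, q2, q3, q4, q5}, add states with every successor in Z. Already a fixed point.
Sat(AF (EF (¬grant → valid))) = {q1, q2, q3, q4, q5}
|Sat(AF (EF (¬grant → valid)))| = |{q1, q2, q3, q4, q5}| = 5.

5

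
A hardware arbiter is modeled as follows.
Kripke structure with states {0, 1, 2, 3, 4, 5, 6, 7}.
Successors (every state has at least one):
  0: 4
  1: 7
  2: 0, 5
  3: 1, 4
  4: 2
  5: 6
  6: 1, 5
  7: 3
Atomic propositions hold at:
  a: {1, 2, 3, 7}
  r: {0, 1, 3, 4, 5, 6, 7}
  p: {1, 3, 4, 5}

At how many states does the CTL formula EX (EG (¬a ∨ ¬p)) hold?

Sat(¬a) = {0, 4, 5, 6}
Sat(¬p) = {0, 2, 6, 7}
Sat(¬a ∨ ¬p) = {0, 2, 4, 5, 6, 7}
EG (¬a ∨ ¬p): greatest fixpoint, start Z0 = {0, 2, 4, 5, 6, 7}, keep only states in Sat with some successor in Z. Z1 = {0, 2, 4, 5, 6}; fixed.
Sat(EG (¬a ∨ ¬p)) = {0, 2, 4, 5, 6}
Sat(EX (EG (¬a ∨ ¬p))) = {s : some successor in {0, 2, 4, 5, 6}} = {0, 2, 3, 4, 5, 6}
|Sat(EX (EG (¬a ∨ ¬p)))| = |{0, 2, 3, 4, 5, 6}| = 6.

6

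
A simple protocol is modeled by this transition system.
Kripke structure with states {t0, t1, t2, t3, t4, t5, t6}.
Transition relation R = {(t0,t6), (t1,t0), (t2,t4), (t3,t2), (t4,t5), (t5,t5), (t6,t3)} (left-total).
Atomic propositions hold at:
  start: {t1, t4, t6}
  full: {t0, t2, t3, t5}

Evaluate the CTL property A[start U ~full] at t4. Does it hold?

Yes

Sat(~full) = {t1, t4, t6}
A[start U ~full]: least fixpoint, start Z0 = Sat(~full) = {t1, t4, t6}, add states in Sat(start) with every successor in Z. Already a fixed point.
Sat(A[start U ~full]) = {t1, t4, t6}
t4 ∈ Sat(A[start U ~full]) = {t1, t4, t6}, so the formula holds at t4.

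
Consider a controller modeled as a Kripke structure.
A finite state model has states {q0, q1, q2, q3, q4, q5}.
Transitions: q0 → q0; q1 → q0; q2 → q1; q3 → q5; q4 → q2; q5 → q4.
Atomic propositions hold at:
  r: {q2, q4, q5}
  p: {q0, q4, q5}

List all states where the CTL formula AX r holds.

{q3, q4, q5}

Sat(AX r) = {s : every successor in {q2, q4, q5}} = {q3, q4, q5}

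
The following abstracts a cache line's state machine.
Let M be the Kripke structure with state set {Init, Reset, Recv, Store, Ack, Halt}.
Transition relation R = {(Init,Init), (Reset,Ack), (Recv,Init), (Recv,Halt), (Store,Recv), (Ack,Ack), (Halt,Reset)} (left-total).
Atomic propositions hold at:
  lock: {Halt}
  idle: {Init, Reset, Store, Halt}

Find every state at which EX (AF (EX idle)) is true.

{Init, Recv, Store}

Sat(EX idle) = {s : some successor in {Init, Reset, Store, Halt}} = {Init, Recv, Halt}
AF (EX idle): least fixpoint, start Z0 = {Init, Recv, Halt}, add states with every successor in Z. Z1 = {Init, Recv, Store, Halt}; fixed.
Sat(AF (EX idle)) = {Init, Recv, Store, Halt}
Sat(EX (AF (EX idle))) = {s : some successor in {Init, Recv, Store, Halt}} = {Init, Recv, Store}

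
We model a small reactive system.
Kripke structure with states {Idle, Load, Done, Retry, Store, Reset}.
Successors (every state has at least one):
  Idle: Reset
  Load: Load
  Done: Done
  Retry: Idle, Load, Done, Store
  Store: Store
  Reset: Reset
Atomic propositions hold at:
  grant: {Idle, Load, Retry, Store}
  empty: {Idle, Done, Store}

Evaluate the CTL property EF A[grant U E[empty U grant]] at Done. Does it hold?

No

E[empty U grant]: least fixpoint, start Z0 = Sat(grant) = {Idle, Load, Retry, Store}, add states in Sat(empty) with some successor in Z. Already a fixed point.
Sat(E[empty U grant]) = {Idle, Load, Retry, Store}
A[grant U E[empty U grant]]: least fixpoint, start Z0 = Sat(E[empty U grant]) = {Idle, Load, Retry, Store}, add states in Sat(grant) with every successor in Z. Already a fixed point.
Sat(A[grant U E[empty U grant]]) = {Idle, Load, Retry, Store}
EF A[grant U E[empty U grant]]: least fixpoint, start Z0 = {Idle, Load, Retry, Store}, add states with some successor in Z. Already a fixed point.
Sat(EF A[grant U E[empty U grant]]) = {Idle, Load, Retry, Store}
Done ∉ Sat(EF A[grant U E[empty U grant]]) = {Idle, Load, Retry, Store}, so the formula does not hold at Done.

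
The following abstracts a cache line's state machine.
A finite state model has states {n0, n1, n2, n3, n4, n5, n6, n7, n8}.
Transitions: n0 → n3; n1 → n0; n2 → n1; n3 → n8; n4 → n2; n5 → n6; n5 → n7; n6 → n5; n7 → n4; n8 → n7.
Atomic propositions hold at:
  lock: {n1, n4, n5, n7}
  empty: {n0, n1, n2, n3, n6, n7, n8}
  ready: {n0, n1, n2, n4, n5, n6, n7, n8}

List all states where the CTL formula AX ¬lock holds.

Sat(¬lock) = {n0, n2, n3, n6, n8}
Sat(AX ¬lock) = {s : every successor in {n0, n2, n3, n6, n8}} = {n0, n1, n3, n4}

{n0, n1, n3, n4}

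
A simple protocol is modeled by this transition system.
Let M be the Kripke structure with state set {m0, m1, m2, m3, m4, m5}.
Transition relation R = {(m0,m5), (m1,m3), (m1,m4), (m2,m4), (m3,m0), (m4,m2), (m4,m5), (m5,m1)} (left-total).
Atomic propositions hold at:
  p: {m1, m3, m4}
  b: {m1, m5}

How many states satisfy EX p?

Sat(EX p) = {s : some successor in {m1, m3, m4}} = {m1, m2, m5}
|Sat(EX p)| = |{m1, m2, m5}| = 3.

3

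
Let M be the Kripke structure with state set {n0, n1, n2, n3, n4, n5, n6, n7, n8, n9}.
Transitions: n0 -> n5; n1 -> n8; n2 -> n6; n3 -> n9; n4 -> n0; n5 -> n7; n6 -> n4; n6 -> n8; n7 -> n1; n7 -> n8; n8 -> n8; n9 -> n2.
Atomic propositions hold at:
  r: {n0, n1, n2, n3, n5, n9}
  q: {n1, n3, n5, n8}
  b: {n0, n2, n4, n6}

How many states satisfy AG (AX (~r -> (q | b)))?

Sat(~r) = {n4, n6, n7, n8}
Sat(q | b) = {n0, n1, n2, n3, n4, n5, n6, n8}
Sat(~r -> (q | b)) = {n0, n1, n2, n3, n4, n5, n6, n8, n9}
Sat(AX (~r -> (q | b))) = {s : every successor in {n0, n1, n2, n3, n4, n5, n6, n8, n9}} = {n0, n1, n2, n3, n4, n6, n7, n8, n9}
AG (AX (~r -> (q | b))): greatest fixpoint, start Z0 = {n0, n1, n2, n3, n4, n6, n7, n8, n9}, keep only states in Sat with every successor in Z. Z1 = {n1, n2, n3, n4, n6, n7, n8, n9}; Z2 = {n1, n2, n3, n6, n7, n8, n9}; Z3 = {n1, n2, n3, n7, n8, n9}; Z4 = {n1, n3, n7, n8, n9}; Z5 = {n1, n3, n7, n8}; Z6 = {n1, n7, n8}; fixed.
Sat(AG (AX (~r -> (q | b)))) = {n1, n7, n8}
|Sat(AG (AX (~r -> (q | b))))| = |{n1, n7, n8}| = 3.

3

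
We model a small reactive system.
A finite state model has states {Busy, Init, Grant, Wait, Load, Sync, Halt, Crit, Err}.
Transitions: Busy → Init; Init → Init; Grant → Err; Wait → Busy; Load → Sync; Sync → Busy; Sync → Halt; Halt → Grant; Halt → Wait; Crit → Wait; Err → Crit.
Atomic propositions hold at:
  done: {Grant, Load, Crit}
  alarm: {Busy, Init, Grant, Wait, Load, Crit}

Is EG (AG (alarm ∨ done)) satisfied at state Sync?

No

Sat(alarm ∨ done) = {Busy, Init, Grant, Wait, Load, Crit}
AG (alarm ∨ done): greatest fixpoint, start Z0 = {Busy, Init, Grant, Wait, Load, Crit}, keep only states in Sat with every successor in Z. Z1 = {Busy, Init, Wait, Crit}; fixed.
Sat(AG (alarm ∨ done)) = {Busy, Init, Wait, Crit}
EG (AG (alarm ∨ done)): greatest fixpoint, start Z0 = {Busy, Init, Wait, Crit}, keep only states in Sat with some successor in Z. Already a fixed point.
Sat(EG (AG (alarm ∨ done))) = {Busy, Init, Wait, Crit}
Sync ∉ Sat(EG (AG (alarm ∨ done))) = {Busy, Init, Wait, Crit}, so the formula does not hold at Sync.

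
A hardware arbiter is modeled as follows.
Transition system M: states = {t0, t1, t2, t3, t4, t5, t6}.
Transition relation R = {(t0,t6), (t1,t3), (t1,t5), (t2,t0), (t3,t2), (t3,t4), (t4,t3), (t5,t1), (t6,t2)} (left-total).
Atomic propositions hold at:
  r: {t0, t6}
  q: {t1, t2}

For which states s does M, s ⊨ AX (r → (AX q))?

Sat(AX q) = {s : every successor in {t1, t2}} = {t5, t6}
Sat(r → (AX q)) = {t1, t2, t3, t4, t5, t6}
Sat(AX (r → (AX q))) = {s : every successor in {t1, t2, t3, t4, t5, t6}} = {t0, t1, t3, t4, t5, t6}

{t0, t1, t3, t4, t5, t6}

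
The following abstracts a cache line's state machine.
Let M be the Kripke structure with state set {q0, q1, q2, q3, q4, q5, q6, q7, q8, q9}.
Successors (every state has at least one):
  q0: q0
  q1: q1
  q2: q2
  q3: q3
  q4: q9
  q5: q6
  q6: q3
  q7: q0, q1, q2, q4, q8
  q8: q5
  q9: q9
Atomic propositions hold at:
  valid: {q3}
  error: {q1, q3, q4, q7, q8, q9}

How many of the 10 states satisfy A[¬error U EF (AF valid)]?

Sat(¬error) = {q0, q2, q5, q6}
AF valid: least fixpoint, start Z0 = {q3}, add states with every successor in Z. Z1 = {q3, q6}; Z2 = {q3, q5, q6}; Z3 = {q3, q5, q6, q8}; fixed.
Sat(AF valid) = {q3, q5, q6, q8}
EF (AF valid): least fixpoint, start Z0 = {q3, q5, q6, q8}, add states with some successor in Z. Z1 = {q3, q5, q6, q7, q8}; fixed.
Sat(EF (AF valid)) = {q3, q5, q6, q7, q8}
A[¬error U EF (AF valid)]: least fixpoint, start Z0 = Sat(EF (AF valid)) = {q3, q5, q6, q7, q8}, add states in Sat(¬error) with every successor in Z. Already a fixed point.
Sat(A[¬error U EF (AF valid)]) = {q3, q5, q6, q7, q8}
|Sat(A[¬error U EF (AF valid)])| = |{q3, q5, q6, q7, q8}| = 5.

5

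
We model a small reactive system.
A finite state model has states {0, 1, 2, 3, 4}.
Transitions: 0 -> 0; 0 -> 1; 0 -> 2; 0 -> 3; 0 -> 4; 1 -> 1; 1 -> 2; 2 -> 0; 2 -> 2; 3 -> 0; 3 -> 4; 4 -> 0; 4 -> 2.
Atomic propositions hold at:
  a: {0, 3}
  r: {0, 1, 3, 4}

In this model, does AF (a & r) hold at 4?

Sat(a & r) = {0, 3}
AF (a & r): least fixpoint, start Z0 = {0, 3}, add states with every successor in Z. Already a fixed point.
Sat(AF (a & r)) = {0, 3}
4 ∉ Sat(AF (a & r)) = {0, 3}, so the formula does not hold at 4.

No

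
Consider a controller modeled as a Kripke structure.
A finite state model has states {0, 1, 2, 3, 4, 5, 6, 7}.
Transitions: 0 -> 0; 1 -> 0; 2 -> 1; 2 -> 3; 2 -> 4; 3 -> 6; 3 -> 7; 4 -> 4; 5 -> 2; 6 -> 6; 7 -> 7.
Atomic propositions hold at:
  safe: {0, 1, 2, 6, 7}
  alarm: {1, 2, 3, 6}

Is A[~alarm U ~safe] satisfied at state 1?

Sat(~alarm) = {0, 4, 5, 7}
Sat(~safe) = {3, 4, 5}
A[~alarm U ~safe]: least fixpoint, start Z0 = Sat(~safe) = {3, 4, 5}, add states in Sat(~alarm) with every successor in Z. Already a fixed point.
Sat(A[~alarm U ~safe]) = {3, 4, 5}
1 ∉ Sat(A[~alarm U ~safe]) = {3, 4, 5}, so the formula does not hold at 1.

No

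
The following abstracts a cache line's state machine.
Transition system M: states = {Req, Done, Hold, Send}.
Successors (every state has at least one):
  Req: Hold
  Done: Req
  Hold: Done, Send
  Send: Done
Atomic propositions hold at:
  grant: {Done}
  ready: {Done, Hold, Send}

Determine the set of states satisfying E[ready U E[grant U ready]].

E[grant U ready]: least fixpoint, start Z0 = Sat(ready) = {Done, Hold, Send}, add states in Sat(grant) with some successor in Z. Already a fixed point.
Sat(E[grant U ready]) = {Done, Hold, Send}
E[ready U E[grant U ready]]: least fixpoint, start Z0 = Sat(E[grant U ready]) = {Done, Hold, Send}, add states in Sat(ready) with some successor in Z. Already a fixed point.
Sat(E[ready U E[grant U ready]]) = {Done, Hold, Send}

{Done, Hold, Send}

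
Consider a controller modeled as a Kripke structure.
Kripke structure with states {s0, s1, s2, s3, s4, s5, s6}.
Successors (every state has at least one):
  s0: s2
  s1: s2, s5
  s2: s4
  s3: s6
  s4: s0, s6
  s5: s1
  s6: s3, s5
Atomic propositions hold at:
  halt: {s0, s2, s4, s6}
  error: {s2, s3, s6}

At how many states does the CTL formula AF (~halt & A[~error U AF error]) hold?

Sat(~halt) = {s1, s3, s5}
Sat(~error) = {s0, s1, s4, s5}
AF error: least fixpoint, start Z0 = {s2, s3, s6}, add states with every successor in Z. Z1 = {s0, s2, s3, s6}; Z2 = {s0, s2, s3, s4, s6}; fixed.
Sat(AF error) = {s0, s2, s3, s4, s6}
A[~error U AF error]: least fixpoint, start Z0 = Sat(AF error) = {s0, s2, s3, s4, s6}, add states in Sat(~error) with every successor in Z. Already a fixed point.
Sat(A[~error U AF error]) = {s0, s2, s3, s4, s6}
Sat(~halt & A[~error U AF error]) = {s3}
AF (~halt & A[~error U AF error]): least fixpoint, start Z0 = {s3}, add states with every successor in Z. Already a fixed point.
Sat(AF (~halt & A[~error U AF error])) = {s3}
|Sat(AF (~halt & A[~error U AF error]))| = |{s3}| = 1.

1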